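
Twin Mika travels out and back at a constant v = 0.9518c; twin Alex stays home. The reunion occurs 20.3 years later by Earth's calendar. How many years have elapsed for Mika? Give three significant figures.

τ = 6.23 years

γ = 1/√(1 − 0.9518²) = 1/√0.09408 = 3.260
Mika's clock measures proper time along the trip: τ = Δt/γ = 20.3/3.260 years.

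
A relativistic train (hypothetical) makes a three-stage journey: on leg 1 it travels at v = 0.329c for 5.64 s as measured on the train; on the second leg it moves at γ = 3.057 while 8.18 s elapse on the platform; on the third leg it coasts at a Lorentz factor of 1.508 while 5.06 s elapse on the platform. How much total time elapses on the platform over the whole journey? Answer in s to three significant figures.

Leg 1: γ = 1/√(1 − 0.329²) = 1/√0.8918 = 1.059; Δt_1 = 1.059 × 5.64 = 5.972 s.
Leg 2: 8.18 s is already measured on the platform.
Leg 3: 5.06 s is already measured on the platform.
Total: 5.972 + 8.180 + 5.060 s.

Δt = 19.2 s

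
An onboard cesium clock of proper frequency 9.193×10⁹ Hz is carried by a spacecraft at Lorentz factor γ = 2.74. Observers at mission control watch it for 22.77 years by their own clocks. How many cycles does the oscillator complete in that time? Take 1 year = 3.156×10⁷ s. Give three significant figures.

N = 2.41×10¹⁸

γ = 2.74
During 22.77 years of lab time, the oscillator's proper time advances by τ = Δt/γ = 22.77/2.740 = 8.310 years = 2.623×10⁸ s.
N = f × τ = 9.193×10⁹ × 2.623×10⁸ = 2.411×10¹⁸.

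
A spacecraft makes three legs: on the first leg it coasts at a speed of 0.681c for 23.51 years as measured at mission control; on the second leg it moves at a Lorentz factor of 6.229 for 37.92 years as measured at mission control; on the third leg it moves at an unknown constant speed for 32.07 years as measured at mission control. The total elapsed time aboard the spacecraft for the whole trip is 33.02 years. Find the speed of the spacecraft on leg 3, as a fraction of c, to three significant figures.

β = 0.953

Leg 1: γ = 1/√(1 − 0.681²) = 1/√0.5362 = 1.366; τ_1 = 23.51/1.366 = 17.22 years.
Leg 2: γ = 6.229; τ_2 = 37.92/6.229 = 6.088 years.
Leg 3: speed unknown; τ_3 = 32.07/γ_3.
Total proper time: 17.22 + 6.088 + τ_3 = 33.02, so τ_3 = 33.02 − 23.30 = 9.716 years.
γ_3 = 32.07/9.716 = 3.301; β = √(1 − 1/γ²) = √0.9082.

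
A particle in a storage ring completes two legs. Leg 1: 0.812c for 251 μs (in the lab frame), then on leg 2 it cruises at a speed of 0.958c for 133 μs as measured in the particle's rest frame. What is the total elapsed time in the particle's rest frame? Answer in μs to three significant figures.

τ = 279 μs

Leg 1: γ = 1/√(1 − 0.812²) = 1/√0.3407 = 1.713; τ_1 = 251/1.713 = 146.5 μs.
Leg 2: 133 μs is already measured in the particle's rest frame.
Total: 146.5 + 133.0 μs.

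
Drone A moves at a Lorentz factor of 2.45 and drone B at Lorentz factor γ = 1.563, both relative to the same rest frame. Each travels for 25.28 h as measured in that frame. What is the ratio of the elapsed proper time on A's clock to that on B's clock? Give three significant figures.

τ_A/τ_B = 0.638

A: γ = 2.45. B: γ = 1.563.
τ_A/τ_B = γ_B/γ_A = 1.563/2.450 = 0.6380, so τ_A/τ_B = 0.6380.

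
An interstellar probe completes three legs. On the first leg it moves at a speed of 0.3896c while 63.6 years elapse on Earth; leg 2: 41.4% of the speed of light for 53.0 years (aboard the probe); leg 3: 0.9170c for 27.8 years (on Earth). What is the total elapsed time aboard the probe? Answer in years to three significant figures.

Leg 1: γ = 1/√(1 − 0.3896²) = 1/√0.8482 = 1.086; τ_1 = 63.6/1.086 = 58.57 years.
Leg 2: 53.0 years is already measured aboard the probe.
Leg 3: γ = 1/√(1 − 0.9170²) = 1/√0.1591 = 2.507; τ_3 = 27.8/2.507 = 11.09 years.
Total: 58.57 + 53.00 + 11.09 years.

τ = 123 years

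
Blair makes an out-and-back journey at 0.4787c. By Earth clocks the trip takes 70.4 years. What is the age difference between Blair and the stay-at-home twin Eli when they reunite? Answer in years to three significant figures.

Δt − τ = 8.59 years

γ = 1/√(1 − 0.4787²) = 1/√0.7708 = 1.139
Blair's elapsed proper time: τ = 70.4/1.139 = 61.81 years.
Age gap = Δt − τ = 70.4 − 61.81 years.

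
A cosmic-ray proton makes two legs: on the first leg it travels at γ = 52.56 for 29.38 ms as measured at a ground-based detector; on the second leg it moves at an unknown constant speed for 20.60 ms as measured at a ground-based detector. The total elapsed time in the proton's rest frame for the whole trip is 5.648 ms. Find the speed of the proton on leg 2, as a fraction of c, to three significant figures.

Leg 1: γ = 52.56; τ_1 = 29.38/52.56 = 0.5590 ms.
Leg 2: speed unknown; τ_2 = 20.60/γ_2.
Total proper time: 0.5590 + τ_2 = 5.648, so τ_2 = 5.648 − 0.5590 = 5.089 ms.
γ_2 = 20.60/5.089 = 4.048; β = √(1 − 1/γ²) = √0.9390.

β = 0.969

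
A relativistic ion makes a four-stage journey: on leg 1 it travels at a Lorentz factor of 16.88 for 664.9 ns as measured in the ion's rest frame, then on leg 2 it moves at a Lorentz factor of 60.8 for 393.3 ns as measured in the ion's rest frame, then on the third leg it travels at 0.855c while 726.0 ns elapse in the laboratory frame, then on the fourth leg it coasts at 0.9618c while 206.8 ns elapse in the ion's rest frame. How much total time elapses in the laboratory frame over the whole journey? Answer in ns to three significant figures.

Δt = 3.66×10⁴ ns

Leg 1: γ = 16.88; Δt_1 = 16.88 × 664.9 = 1.122×10⁴ ns.
Leg 2: γ = 60.8; Δt_2 = 60.80 × 393.3 = 2.391×10⁴ ns.
Leg 3: 726.0 ns is already measured in the laboratory frame.
Leg 4: γ = 1/√(1 − 0.9618²) = 1/√0.07494 = 3.653; Δt_4 = 3.653 × 206.8 = 755.4 ns.
Total: 1.122×10⁴ + 2.391×10⁴ + 726.0 + 755.4 ns.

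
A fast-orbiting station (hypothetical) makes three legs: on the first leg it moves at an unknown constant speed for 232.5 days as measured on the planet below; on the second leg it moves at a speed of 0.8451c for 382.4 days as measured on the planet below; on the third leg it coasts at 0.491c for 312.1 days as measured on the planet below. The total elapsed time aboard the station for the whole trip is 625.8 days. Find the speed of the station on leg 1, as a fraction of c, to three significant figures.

Leg 1: speed unknown; τ_1 = 232.5/γ_1.
Leg 2: γ = 1/√(1 − 0.8451²) = 1/√0.2858 = 1.871; τ_2 = 382.4/1.871 = 204.4 days.
Leg 3: γ = 1/√(1 − 0.491²) = 1/√0.7589 = 1.148; τ_3 = 312.1/1.148 = 271.9 days.
Total proper time: τ_1 + 204.4 + 271.9 = 625.8, so τ_1 = 625.8 − 476.3 = 149.5 days.
γ_1 = 232.5/149.5 = 1.555; β = √(1 − 1/γ²) = √0.5867.

β = 0.766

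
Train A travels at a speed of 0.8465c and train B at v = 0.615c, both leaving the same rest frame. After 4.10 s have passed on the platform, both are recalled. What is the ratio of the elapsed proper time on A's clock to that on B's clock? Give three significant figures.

A: γ = 1/√(1 − 0.8465²) = 1/√0.2834 = 1.878. B: γ = 1/√(1 − 0.615²) = 1/√0.6218 = 1.268.
τ_A/τ_B = γ_B/γ_A = 1.268/1.878 = 0.6752, so τ_A/τ_B = 0.6752.

τ_A/τ_B = 0.675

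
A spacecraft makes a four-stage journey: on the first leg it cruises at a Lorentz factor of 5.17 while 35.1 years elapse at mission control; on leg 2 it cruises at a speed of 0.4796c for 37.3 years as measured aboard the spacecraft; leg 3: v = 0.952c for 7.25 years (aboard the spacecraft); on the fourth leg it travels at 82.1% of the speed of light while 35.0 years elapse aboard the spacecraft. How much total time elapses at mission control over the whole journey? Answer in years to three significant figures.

Δt = 163 years

Leg 1: 35.1 years is already measured at mission control.
Leg 2: γ = 1/√(1 − 0.4796²) = 1/√0.7700 = 1.140; Δt_2 = 1.140 × 37.3 = 42.51 years.
Leg 3: γ = 1/√(1 − 0.952²) = 1/√0.09370 = 3.267; Δt_3 = 3.267 × 7.25 = 23.69 years.
Leg 4: β = 0.821; γ = 1/√(1 − 0.821²) = 1/√0.3260 = 1.752; Δt_4 = 1.752 × 35.0 = 61.30 years.
Total: 35.10 + 42.51 + 23.69 + 61.30 years.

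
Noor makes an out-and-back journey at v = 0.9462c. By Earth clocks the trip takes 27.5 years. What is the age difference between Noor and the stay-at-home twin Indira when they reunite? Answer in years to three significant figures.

γ = 1/√(1 − 0.9462²) = 1/√0.1047 = 3.090
Noor's elapsed proper time: τ = 27.5/3.090 = 8.899 years.
Age gap = Δt − τ = 27.5 − 8.899 years.

Δt − τ = 18.6 years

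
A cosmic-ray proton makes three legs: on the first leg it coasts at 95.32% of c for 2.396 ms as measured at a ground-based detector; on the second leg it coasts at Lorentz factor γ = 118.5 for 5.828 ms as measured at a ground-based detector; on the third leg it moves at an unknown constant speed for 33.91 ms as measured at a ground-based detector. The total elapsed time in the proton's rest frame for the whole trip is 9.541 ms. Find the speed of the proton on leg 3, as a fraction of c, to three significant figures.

β = 0.966

Leg 1: β = 0.9532; γ = 1/√(1 − 0.9532²) = 1/√0.09141 = 3.308; τ_1 = 2.396/3.308 = 0.7244 ms.
Leg 2: γ = 118.5; τ_2 = 5.828/118.5 = 0.04918 ms.
Leg 3: speed unknown; τ_3 = 33.91/γ_3.
Total proper time: 0.7244 + 0.04918 + τ_3 = 9.541, so τ_3 = 9.541 − 0.7736 = 8.767 ms.
γ_3 = 33.91/8.767 = 3.868; β = √(1 − 1/γ²) = √0.9332.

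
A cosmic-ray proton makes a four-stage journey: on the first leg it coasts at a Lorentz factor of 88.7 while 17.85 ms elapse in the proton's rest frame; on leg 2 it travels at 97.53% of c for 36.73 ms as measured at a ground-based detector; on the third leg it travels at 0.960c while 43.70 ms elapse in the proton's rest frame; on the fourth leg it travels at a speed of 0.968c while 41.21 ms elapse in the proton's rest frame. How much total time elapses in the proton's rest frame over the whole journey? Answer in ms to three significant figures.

τ = 111 ms

Leg 1: 17.85 ms is already measured in the proton's rest frame.
Leg 2: β = 0.9753; γ = 1/√(1 − 0.9753²) = 1/√0.04879 = 4.527; τ_2 = 36.73/4.527 = 8.113 ms.
Leg 3: 43.70 ms is already measured in the proton's rest frame.
Leg 4: 41.21 ms is already measured in the proton's rest frame.
Total: 17.85 + 8.113 + 43.70 + 41.21 ms.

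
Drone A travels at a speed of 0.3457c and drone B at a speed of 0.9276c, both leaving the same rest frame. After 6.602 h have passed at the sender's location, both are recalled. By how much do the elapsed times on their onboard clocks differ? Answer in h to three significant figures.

|τ_A − τ_B| = 3.73 h

A: γ = 1/√(1 − 0.3457²) = 1/√0.8805 = 1.066; τ_A = 6.602/1.066 = 6.195 h.
B: γ = 1/√(1 − 0.9276²) = 1/√0.1396 = 2.677; τ_B = 6.602/2.677 = 2.466 h.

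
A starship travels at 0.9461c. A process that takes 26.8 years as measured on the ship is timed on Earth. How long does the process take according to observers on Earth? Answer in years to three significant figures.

Δt = 82.7 years

γ = 1/√(1 − 0.9461²) = 1/√0.1049 = 3.088
The interval measured on the ship is the proper time (both events occur at the same place in that frame); the lab-frame interval is Δt = γτ = 3.088 × 26.8 years.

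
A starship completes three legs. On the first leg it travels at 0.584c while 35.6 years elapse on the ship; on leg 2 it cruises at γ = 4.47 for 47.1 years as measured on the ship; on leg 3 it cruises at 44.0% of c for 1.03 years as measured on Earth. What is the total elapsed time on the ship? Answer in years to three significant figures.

τ = 83.6 years

Leg 1: 35.6 years is already measured on the ship.
Leg 2: 47.1 years is already measured on the ship.
Leg 3: β = 0.440; γ = 1/√(1 − 0.440²) = 1/√0.8064 = 1.114; τ_3 = 1.03/1.114 = 0.9249 years.
Total: 35.60 + 47.10 + 0.9249 years.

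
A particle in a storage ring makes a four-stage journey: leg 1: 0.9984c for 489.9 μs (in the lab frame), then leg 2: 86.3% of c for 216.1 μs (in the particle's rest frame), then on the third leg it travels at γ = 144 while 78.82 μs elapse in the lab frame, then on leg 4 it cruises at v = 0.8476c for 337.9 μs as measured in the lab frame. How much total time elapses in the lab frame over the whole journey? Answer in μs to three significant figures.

Leg 1: 489.9 μs is already measured in the lab frame.
Leg 2: β = 0.863; γ = 1/√(1 − 0.863²) = 1/√0.2552 = 1.979; Δt_2 = 1.979 × 216.1 = 427.7 μs.
Leg 3: 78.82 μs is already measured in the lab frame.
Leg 4: 337.9 μs is already measured in the lab frame.
Total: 489.9 + 427.7 + 78.82 + 337.9 μs.

Δt = 1330 μs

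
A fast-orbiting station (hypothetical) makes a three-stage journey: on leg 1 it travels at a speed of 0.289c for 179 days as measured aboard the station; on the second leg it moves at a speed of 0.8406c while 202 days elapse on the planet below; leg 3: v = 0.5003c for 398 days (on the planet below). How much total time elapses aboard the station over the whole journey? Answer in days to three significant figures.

Leg 1: 179 days is already measured aboard the station.
Leg 2: γ = 1/√(1 − 0.8406²) = 1/√0.2934 = 1.846; τ_2 = 202/1.846 = 109.4 days.
Leg 3: γ = 1/√(1 − 0.5003²) = 1/√0.7497 = 1.155; τ_3 = 398/1.155 = 344.6 days.
Total: 179.0 + 109.4 + 344.6 days.

τ = 633 days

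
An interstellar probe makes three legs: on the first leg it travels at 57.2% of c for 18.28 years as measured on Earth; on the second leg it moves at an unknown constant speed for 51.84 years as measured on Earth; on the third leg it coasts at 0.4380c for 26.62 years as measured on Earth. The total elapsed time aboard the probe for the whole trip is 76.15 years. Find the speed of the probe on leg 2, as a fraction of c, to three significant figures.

β = 0.696

Leg 1: β = 0.572; γ = 1/√(1 − 0.572²) = 1/√0.6728 = 1.219; τ_1 = 18.28/1.219 = 14.99 years.
Leg 2: speed unknown; τ_2 = 51.84/γ_2.
Leg 3: γ = 1/√(1 − 0.4380²) = 1/√0.8082 = 1.112; τ_3 = 26.62/1.112 = 23.93 years.
Total proper time: 14.99 + τ_2 + 23.93 = 76.15, so τ_2 = 76.15 − 38.92 = 37.23 years.
γ_2 = 51.84/37.23 = 1.393; β = √(1 − 1/γ²) = √0.4844.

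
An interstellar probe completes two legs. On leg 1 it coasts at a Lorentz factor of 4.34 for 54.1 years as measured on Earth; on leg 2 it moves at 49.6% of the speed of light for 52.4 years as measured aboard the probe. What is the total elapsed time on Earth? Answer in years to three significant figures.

Δt = 114 years

Leg 1: 54.1 years is already measured on Earth.
Leg 2: β = 0.496; γ = 1/√(1 − 0.496²) = 1/√0.7540 = 1.152; Δt_2 = 1.152 × 52.4 = 60.35 years.
Total: 54.10 + 60.35 years.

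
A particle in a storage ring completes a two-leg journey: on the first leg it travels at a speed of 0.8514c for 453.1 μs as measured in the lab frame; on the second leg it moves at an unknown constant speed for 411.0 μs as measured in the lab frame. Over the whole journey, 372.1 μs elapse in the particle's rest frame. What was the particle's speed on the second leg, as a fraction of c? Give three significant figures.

β = 0.945

Leg 1: γ = 1/√(1 − 0.8514²) = 1/√0.2751 = 1.907; τ_1 = 453.1/1.907 = 237.7 μs.
Leg 2: speed unknown; τ_2 = 411.0/γ_2.
Total proper time: 237.7 + τ_2 = 372.1, so τ_2 = 372.1 − 237.7 = 134.4 μs.
γ_2 = 411.0/134.4 = 3.057; β = √(1 − 1/γ²) = √0.8930.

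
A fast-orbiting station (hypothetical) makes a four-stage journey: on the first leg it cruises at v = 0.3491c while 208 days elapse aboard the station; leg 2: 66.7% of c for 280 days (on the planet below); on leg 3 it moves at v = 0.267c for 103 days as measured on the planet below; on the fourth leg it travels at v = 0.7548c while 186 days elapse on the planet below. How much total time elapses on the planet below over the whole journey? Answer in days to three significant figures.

Leg 1: γ = 1/√(1 − 0.3491²) = 1/√0.8781 = 1.067; Δt_1 = 1.067 × 208 = 222.0 days.
Leg 2: 280 days is already measured on the planet below.
Leg 3: 103 days is already measured on the planet below.
Leg 4: 186 days is already measured on the planet below.
Total: 222.0 + 280.0 + 103.0 + 186.0 days.

Δt = 791 days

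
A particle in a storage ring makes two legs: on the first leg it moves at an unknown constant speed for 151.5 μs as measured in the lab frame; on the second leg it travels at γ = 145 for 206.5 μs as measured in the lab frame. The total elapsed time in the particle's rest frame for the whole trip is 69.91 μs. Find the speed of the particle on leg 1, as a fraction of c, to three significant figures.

β = 0.892

Leg 1: speed unknown; τ_1 = 151.5/γ_1.
Leg 2: γ = 145; τ_2 = 206.5/145.0 = 1.424 μs.
Total proper time: τ_1 + 1.424 = 69.91, so τ_1 = 69.91 − 1.424 = 68.49 μs.
γ_1 = 151.5/68.49 = 2.212; β = √(1 − 1/γ²) = √0.7956.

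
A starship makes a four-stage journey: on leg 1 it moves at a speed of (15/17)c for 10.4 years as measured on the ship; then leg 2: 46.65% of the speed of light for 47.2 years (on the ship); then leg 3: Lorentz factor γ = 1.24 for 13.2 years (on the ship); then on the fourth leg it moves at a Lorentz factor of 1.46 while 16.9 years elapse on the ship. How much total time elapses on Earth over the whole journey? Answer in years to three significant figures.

Leg 1: γ = 1/√(1 − (15/17)²) = 17/8 = 2.125; Δt_1 = 2.125 × 10.4 = 22.10 years.
Leg 2: β = 0.4665; γ = 1/√(1 − 0.4665²) = 1/√0.7824 = 1.131; Δt_2 = 1.131 × 47.2 = 53.36 years.
Leg 3: γ = 1.24; Δt_3 = 1.240 × 13.2 = 16.37 years.
Leg 4: γ = 1.46; Δt_4 = 1.460 × 16.9 = 24.67 years.
Total: 22.10 + 53.36 + 16.37 + 24.67 years.

Δt = 117 years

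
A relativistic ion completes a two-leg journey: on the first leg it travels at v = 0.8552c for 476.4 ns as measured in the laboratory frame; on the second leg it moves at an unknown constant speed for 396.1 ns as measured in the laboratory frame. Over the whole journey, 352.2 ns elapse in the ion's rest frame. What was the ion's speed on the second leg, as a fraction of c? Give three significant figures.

β = 0.964

Leg 1: γ = 1/√(1 − 0.8552²) = 1/√0.2686 = 1.929; τ_1 = 476.4/1.929 = 246.9 ns.
Leg 2: speed unknown; τ_2 = 396.1/γ_2.
Total proper time: 246.9 + τ_2 = 352.2, so τ_2 = 352.2 − 246.9 = 105.3 ns.
γ_2 = 396.1/105.3 = 3.762; β = √(1 − 1/γ²) = √0.9294.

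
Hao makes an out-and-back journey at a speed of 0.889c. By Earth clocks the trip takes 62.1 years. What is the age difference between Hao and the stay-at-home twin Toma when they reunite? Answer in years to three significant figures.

Δt − τ = 33.7 years

γ = 1/√(1 − 0.889²) = 1/√0.2097 = 2.184
Hao's elapsed proper time: τ = 62.1/2.184 = 28.44 years.
Age gap = Δt − τ = 62.1 − 28.44 years.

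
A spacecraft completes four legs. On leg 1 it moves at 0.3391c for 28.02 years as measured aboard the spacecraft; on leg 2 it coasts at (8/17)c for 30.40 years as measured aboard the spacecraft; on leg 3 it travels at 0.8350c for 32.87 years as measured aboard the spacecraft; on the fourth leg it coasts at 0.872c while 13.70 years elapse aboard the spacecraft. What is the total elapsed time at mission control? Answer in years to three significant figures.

Leg 1: γ = 1/√(1 − 0.3391²) = 1/√0.8850 = 1.063; Δt_1 = 1.063 × 28.02 = 29.78 years.
Leg 2: γ = 1/√(1 − (8/17)²) = 17/15 ≈ 1.133; Δt_2 = 1.133 × 30.40 = 34.45 years.
Leg 3: γ = 1/√(1 − 0.8350²) = 1/√0.3028 = 1.817; Δt_3 = 1.817 × 32.87 = 59.74 years.
Leg 4: γ = 1/√(1 − 0.872²) = 1/√0.2396 = 2.043; Δt_4 = 2.043 × 13.70 = 27.99 years.
Total: 29.78 + 34.45 + 59.74 + 27.99 years.

Δt = 152 years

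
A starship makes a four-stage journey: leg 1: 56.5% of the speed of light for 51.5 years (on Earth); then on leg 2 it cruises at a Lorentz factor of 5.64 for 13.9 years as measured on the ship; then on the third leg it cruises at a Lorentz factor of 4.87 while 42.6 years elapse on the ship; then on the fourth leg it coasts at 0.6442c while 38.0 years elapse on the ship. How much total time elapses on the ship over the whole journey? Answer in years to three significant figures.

τ = 137 years

Leg 1: β = 0.565; γ = 1/√(1 − 0.565²) = 1/√0.6808 = 1.212; τ_1 = 51.5/1.212 = 42.49 years.
Leg 2: 13.9 years is already measured on the ship.
Leg 3: 42.6 years is already measured on the ship.
Leg 4: 38.0 years is already measured on the ship.
Total: 42.49 + 13.90 + 42.60 + 38.00 years.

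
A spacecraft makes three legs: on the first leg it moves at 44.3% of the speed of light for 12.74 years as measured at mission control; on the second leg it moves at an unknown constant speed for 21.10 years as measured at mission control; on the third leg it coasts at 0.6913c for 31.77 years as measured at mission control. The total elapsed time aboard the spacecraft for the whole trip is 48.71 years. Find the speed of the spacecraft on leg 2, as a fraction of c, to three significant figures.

Leg 1: β = 0.443; γ = 1/√(1 − 0.443²) = 1/√0.8038 = 1.115; τ_1 = 12.74/1.115 = 11.42 years.
Leg 2: speed unknown; τ_2 = 21.10/γ_2.
Leg 3: γ = 1/√(1 − 0.6913²) = 1/√0.5221 = 1.384; τ_3 = 31.77/1.384 = 22.96 years.
Total proper time: 11.42 + τ_2 + 22.96 = 48.71, so τ_2 = 48.71 − 34.38 = 14.33 years.
γ_2 = 21.10/14.33 = 1.472; β = √(1 − 1/γ²) = √0.5386.

β = 0.734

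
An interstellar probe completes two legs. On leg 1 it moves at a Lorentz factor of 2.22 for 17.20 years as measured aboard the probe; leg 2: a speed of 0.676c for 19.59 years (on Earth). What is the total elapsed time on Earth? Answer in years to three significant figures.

Leg 1: γ = 2.22; Δt_1 = 2.220 × 17.20 = 38.18 years.
Leg 2: 19.59 years is already measured on Earth.
Total: 38.18 + 19.59 years.

Δt = 57.8 years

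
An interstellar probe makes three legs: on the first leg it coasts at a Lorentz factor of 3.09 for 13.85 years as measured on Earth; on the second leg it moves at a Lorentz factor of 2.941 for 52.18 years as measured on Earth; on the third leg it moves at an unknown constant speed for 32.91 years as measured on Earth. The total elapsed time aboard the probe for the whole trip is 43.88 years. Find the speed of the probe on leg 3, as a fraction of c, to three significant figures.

Leg 1: γ = 3.09; τ_1 = 13.85/3.090 = 4.482 years.
Leg 2: γ = 2.941; τ_2 = 52.18/2.941 = 17.74 years.
Leg 3: speed unknown; τ_3 = 32.91/γ_3.
Total proper time: 4.482 + 17.74 + τ_3 = 43.88, so τ_3 = 43.88 − 22.22 = 21.66 years.
γ_3 = 32.91/21.66 = 1.520; β = √(1 − 1/γ²) = √0.5670.

β = 0.753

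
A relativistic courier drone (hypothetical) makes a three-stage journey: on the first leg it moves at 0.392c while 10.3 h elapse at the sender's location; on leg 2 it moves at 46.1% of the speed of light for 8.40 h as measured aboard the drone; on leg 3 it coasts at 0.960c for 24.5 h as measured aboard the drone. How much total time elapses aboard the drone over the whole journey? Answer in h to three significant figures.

τ = 42.4 h

Leg 1: γ = 1/√(1 − 0.392²) = 1/√0.8463 = 1.087; τ_1 = 10.3/1.087 = 9.476 h.
Leg 2: 8.40 h is already measured aboard the drone.
Leg 3: 24.5 h is already measured aboard the drone.
Total: 9.476 + 8.400 + 24.50 h.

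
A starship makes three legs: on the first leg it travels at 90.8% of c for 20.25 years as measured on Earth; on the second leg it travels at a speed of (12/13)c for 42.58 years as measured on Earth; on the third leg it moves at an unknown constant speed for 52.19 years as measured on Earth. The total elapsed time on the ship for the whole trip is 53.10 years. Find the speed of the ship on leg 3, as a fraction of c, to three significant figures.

Leg 1: β = 0.908; γ = 1/√(1 − 0.908²) = 1/√0.1755 = 2.387; τ_1 = 20.25/2.387 = 8.484 years.
Leg 2: γ = 1/√(1 − (12/13)²) = 13/5 = 2.600; τ_2 = 42.58/2.600 = 16.38 years.
Leg 3: speed unknown; τ_3 = 52.19/γ_3.
Total proper time: 8.484 + 16.38 + τ_3 = 53.10, so τ_3 = 53.10 − 24.86 = 28.24 years.
γ_3 = 52.19/28.24 = 1.848; β = √(1 − 1/γ²) = √0.7072.

β = 0.841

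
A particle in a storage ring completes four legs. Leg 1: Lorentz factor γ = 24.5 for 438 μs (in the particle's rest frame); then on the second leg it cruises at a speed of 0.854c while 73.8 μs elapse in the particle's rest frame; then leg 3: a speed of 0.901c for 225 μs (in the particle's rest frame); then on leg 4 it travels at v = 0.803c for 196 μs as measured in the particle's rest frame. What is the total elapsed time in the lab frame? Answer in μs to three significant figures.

Leg 1: γ = 24.5; Δt_1 = 24.50 × 438 = 1.073×10⁴ μs.
Leg 2: γ = 1/√(1 − 0.854²) = 1/√0.2707 = 1.922; Δt_2 = 1.922 × 73.8 = 141.8 μs.
Leg 3: γ = 1/√(1 − 0.901²) = 1/√0.1882 = 2.305; Δt_3 = 2.305 × 225 = 518.6 μs.
Leg 4: γ = 1/√(1 − 0.803²) = 1/√0.3552 = 1.678; Δt_4 = 1.678 × 196 = 328.9 μs.
Total: 1.073×10⁴ + 141.8 + 518.6 + 328.9 μs.

Δt = 1.17×10⁴ μs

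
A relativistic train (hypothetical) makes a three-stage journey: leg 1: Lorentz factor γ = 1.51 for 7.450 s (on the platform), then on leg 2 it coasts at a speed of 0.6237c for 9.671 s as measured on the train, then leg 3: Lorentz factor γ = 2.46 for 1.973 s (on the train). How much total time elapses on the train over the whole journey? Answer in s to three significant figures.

τ = 16.6 s

Leg 1: γ = 1.51; τ_1 = 7.450/1.510 = 4.934 s.
Leg 2: 9.671 s is already measured on the train.
Leg 3: 1.973 s is already measured on the train.
Total: 4.934 + 9.671 + 1.973 s.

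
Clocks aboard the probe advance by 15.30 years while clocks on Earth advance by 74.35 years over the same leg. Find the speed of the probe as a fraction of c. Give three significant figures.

β = 0.979

The proper time is measured aboard the probe (both events occur at the probe's location); Δt is measured on Earth. γ = Δt/τ = 74.35/15.30 = 4.859.
β = √(1 − 1/γ²) = √(1 − 0.04235) = √0.9577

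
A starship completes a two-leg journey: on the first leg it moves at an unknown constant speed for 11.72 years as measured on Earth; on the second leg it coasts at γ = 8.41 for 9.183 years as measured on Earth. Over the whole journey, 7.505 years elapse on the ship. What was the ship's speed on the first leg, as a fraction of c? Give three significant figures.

β = 0.837

Leg 1: speed unknown; τ_1 = 11.72/γ_1.
Leg 2: γ = 8.41; τ_2 = 9.183/8.410 = 1.092 years.
Total proper time: τ_1 + 1.092 = 7.505, so τ_1 = 7.505 − 1.092 = 6.413 years.
γ_1 = 11.72/6.413 = 1.828; β = √(1 − 1/γ²) = √0.7006.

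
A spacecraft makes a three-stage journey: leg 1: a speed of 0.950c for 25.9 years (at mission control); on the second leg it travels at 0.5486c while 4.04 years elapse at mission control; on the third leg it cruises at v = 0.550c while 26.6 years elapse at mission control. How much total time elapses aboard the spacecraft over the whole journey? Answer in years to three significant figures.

τ = 33.7 years

Leg 1: γ = 1/√(1 − 0.950²) = 1/√0.09750 = 3.203; τ_1 = 25.9/3.203 = 8.087 years.
Leg 2: γ = 1/√(1 − 0.5486²) = 1/√0.6990 = 1.196; τ_2 = 4.04/1.196 = 3.378 years.
Leg 3: γ = 1/√(1 − 0.550²) = 1/√0.6975 = 1.197; τ_3 = 26.6/1.197 = 22.22 years.
Total: 8.087 + 3.378 + 22.22 years.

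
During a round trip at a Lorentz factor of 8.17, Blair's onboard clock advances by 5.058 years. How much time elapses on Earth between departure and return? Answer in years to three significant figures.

γ = 8.17
Earth-frame duration is the dilated interval: Δt = γτ = 8.170 × 5.058 years.

Δt = 41.3 years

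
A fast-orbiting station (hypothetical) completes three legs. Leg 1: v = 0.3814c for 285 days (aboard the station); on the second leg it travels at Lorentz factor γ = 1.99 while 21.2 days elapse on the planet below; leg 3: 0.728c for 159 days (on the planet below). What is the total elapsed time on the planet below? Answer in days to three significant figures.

Δt = 489 days

Leg 1: γ = 1/√(1 − 0.3814²) = 1/√0.8545 = 1.082; Δt_1 = 1.082 × 285 = 308.3 days.
Leg 2: 21.2 days is already measured on the planet below.
Leg 3: 159 days is already measured on the planet below.
Total: 308.3 + 21.20 + 159.0 days.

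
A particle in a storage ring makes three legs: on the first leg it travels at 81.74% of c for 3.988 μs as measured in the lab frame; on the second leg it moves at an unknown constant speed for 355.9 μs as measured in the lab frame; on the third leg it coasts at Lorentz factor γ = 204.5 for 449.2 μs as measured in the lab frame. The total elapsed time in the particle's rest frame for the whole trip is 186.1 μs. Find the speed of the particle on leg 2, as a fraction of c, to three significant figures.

β = 0.860

Leg 1: β = 0.8174; γ = 1/√(1 − 0.8174²) = 1/√0.3319 = 1.736; τ_1 = 3.988/1.736 = 2.297 μs.
Leg 2: speed unknown; τ_2 = 355.9/γ_2.
Leg 3: γ = 204.5; τ_3 = 449.2/204.5 = 2.197 μs.
Total proper time: 2.297 + τ_2 + 2.197 = 186.1, so τ_2 = 186.1 − 4.494 = 181.6 μs.
γ_2 = 355.9/181.6 = 1.960; β = √(1 − 1/γ²) = √0.7396.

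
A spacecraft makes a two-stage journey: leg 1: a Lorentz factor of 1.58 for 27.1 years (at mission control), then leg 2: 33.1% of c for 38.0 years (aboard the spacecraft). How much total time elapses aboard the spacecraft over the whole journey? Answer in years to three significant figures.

τ = 55.2 years

Leg 1: γ = 1.58; τ_1 = 27.1/1.580 = 17.15 years.
Leg 2: 38.0 years is already measured aboard the spacecraft.
Total: 17.15 + 38.00 years.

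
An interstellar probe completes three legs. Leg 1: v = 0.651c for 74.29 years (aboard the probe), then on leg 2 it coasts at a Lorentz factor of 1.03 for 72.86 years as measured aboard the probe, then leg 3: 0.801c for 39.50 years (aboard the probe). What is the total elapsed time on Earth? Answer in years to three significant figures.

Leg 1: γ = 1/√(1 − 0.651²) = 1/√0.5762 = 1.317; Δt_1 = 1.317 × 74.29 = 97.87 years.
Leg 2: γ = 1.03; Δt_2 = 1.030 × 72.86 = 75.05 years.
Leg 3: γ = 1/√(1 − 0.801²) = 1/√0.3584 = 1.670; Δt_3 = 1.670 × 39.50 = 65.98 years.
Total: 97.87 + 75.05 + 65.98 years.

Δt = 239 years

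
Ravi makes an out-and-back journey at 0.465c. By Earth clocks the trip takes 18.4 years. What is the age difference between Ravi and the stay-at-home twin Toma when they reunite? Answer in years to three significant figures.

γ = 1/√(1 − 0.465²) = 1/√0.7838 = 1.130
Ravi's elapsed proper time: τ = 18.4/1.130 = 16.29 years.
Age gap = Δt − τ = 18.4 − 16.29 years.

Δt − τ = 2.11 years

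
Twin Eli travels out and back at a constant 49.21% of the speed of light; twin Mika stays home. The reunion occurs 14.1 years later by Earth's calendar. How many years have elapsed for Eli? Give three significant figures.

τ = 12.3 years

β = 0.4921; γ = 1/√(1 − 0.4921²) = 1/√0.7578 = 1.149
Eli's clock measures proper time along the trip: τ = Δt/γ = 14.1/1.149 years.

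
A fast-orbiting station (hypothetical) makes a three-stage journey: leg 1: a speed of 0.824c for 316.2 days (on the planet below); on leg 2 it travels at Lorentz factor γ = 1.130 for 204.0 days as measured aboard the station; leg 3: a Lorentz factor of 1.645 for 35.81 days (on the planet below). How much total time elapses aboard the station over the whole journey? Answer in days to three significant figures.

τ = 405 days

Leg 1: γ = 1/√(1 − 0.824²) = 1/√0.3210 = 1.765; τ_1 = 316.2/1.765 = 179.2 days.
Leg 2: 204.0 days is already measured aboard the station.
Leg 3: γ = 1.645; τ_3 = 35.81/1.645 = 21.77 days.
Total: 179.2 + 204.0 + 21.77 days.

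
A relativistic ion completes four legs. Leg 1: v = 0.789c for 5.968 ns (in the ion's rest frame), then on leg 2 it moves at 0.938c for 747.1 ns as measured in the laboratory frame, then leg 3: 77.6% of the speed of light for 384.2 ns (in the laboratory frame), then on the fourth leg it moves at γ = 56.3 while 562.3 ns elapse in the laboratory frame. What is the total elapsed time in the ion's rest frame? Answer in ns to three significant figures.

Leg 1: 5.968 ns is already measured in the ion's rest frame.
Leg 2: γ = 1/√(1 − 0.938²) = 1/√0.1202 = 2.885; τ_2 = 747.1/2.885 = 259.0 ns.
Leg 3: β = 0.776; γ = 1/√(1 − 0.776²) = 1/√0.3978 = 1.585; τ_3 = 384.2/1.585 = 242.3 ns.
Leg 4: γ = 56.3; τ_4 = 562.3/56.30 = 9.988 ns.
Total: 5.968 + 259.0 + 242.3 + 9.988 ns.

τ = 517 ns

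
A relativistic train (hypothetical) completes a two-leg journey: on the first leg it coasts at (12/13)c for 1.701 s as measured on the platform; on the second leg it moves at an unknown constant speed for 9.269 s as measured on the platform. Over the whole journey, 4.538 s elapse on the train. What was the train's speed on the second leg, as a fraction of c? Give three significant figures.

β = 0.908

Leg 1: γ = 1/√(1 − (12/13)²) = 13/5 = 2.600; τ_1 = 1.701/2.600 = 0.6542 s.
Leg 2: speed unknown; τ_2 = 9.269/γ_2.
Total proper time: 0.6542 + τ_2 = 4.538, so τ_2 = 4.538 − 0.6542 = 3.884 s.
γ_2 = 9.269/3.884 = 2.387; β = √(1 − 1/γ²) = √0.8244.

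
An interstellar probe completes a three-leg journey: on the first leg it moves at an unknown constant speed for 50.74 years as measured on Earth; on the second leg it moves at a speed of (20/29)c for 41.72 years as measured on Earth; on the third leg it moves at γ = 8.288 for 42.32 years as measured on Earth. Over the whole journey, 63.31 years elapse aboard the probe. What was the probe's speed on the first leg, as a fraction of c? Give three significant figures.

Leg 1: speed unknown; τ_1 = 50.74/γ_1.
Leg 2: γ = 1/√(1 − (20/29)²) = 29/21 ≈ 1.381; τ_2 = 41.72/1.381 = 30.21 years.
Leg 3: γ = 8.288; τ_3 = 42.32/8.288 = 5.106 years.
Total proper time: τ_1 + 30.21 + 5.106 = 63.31, so τ_1 = 63.31 − 35.32 = 27.99 years.
γ_1 = 50.74/27.99 = 1.813; β = √(1 − 1/γ²) = √0.6956.

β = 0.834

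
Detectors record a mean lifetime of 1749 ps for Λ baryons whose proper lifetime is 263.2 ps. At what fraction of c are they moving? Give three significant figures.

γ = Δt/τ₀ = 1749/263.2 = 6.645
β = √(1 − 1/γ²) = √(1 − 0.02265) = √0.9774

β = 0.989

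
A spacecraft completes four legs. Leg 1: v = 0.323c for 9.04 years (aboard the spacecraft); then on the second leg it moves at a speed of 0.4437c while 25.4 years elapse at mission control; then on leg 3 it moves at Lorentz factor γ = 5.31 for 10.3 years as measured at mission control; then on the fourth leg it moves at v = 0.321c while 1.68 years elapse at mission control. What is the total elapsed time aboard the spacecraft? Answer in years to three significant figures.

Leg 1: 9.04 years is already measured aboard the spacecraft.
Leg 2: γ = 1/√(1 − 0.4437²) = 1/√0.8031 = 1.116; τ_2 = 25.4/1.116 = 22.76 years.
Leg 3: γ = 5.31; τ_3 = 10.3/5.310 = 1.940 years.
Leg 4: γ = 1/√(1 − 0.321²) = 1/√0.8970 = 1.056; τ_4 = 1.68/1.056 = 1.591 years.
Total: 9.040 + 22.76 + 1.940 + 1.591 years.

τ = 35.3 years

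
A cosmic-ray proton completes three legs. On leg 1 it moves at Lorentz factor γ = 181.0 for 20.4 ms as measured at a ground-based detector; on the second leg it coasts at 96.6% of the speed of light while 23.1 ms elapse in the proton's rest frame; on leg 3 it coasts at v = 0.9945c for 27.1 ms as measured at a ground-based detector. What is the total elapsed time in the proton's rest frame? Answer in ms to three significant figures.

τ = 26.1 ms

Leg 1: γ = 181.0; τ_1 = 20.4/181.0 = 0.1127 ms.
Leg 2: 23.1 ms is already measured in the proton's rest frame.
Leg 3: γ = 1/√(1 − 0.9945²) = 1/√0.01097 = 9.548; τ_3 = 27.1/9.548 = 2.838 ms.
Total: 0.1127 + 23.10 + 2.838 ms.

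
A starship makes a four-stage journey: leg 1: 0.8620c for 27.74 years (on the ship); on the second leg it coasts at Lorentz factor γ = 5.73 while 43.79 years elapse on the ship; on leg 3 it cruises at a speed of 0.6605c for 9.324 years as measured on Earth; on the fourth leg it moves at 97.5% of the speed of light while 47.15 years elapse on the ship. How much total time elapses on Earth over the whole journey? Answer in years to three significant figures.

Δt = 527 years

Leg 1: γ = 1/√(1 − 0.8620²) = 1/√0.2570 = 1.973; Δt_1 = 1.973 × 27.74 = 54.72 years.
Leg 2: γ = 5.73; Δt_2 = 5.730 × 43.79 = 250.9 years.
Leg 3: 9.324 years is already measured on Earth.
Leg 4: β = 0.975; γ = 1/√(1 − 0.975²) = 1/√0.04938 = 4.500; Δt_4 = 4.500 × 47.15 = 212.2 years.
Total: 54.72 + 250.9 + 9.324 + 212.2 years.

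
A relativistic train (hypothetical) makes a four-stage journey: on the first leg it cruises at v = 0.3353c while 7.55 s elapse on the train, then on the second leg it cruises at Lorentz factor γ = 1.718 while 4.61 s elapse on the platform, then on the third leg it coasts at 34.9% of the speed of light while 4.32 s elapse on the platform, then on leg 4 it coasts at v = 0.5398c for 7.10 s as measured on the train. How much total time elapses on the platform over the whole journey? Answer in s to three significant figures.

Leg 1: γ = 1/√(1 − 0.3353²) = 1/√0.8876 = 1.061; Δt_1 = 1.061 × 7.55 = 8.014 s.
Leg 2: 4.61 s is already measured on the platform.
Leg 3: 4.32 s is already measured on the platform.
Leg 4: γ = 1/√(1 − 0.5398²) = 1/√0.7086 = 1.188; Δt_4 = 1.188 × 7.10 = 8.434 s.
Total: 8.014 + 4.610 + 4.320 + 8.434 s.

Δt = 25.4 s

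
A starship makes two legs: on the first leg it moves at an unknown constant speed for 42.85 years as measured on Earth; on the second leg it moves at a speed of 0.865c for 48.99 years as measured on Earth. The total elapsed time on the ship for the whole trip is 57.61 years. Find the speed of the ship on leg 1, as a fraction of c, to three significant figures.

β = 0.637

Leg 1: speed unknown; τ_1 = 42.85/γ_1.
Leg 2: γ = 1/√(1 − 0.865²) = 1/√0.2518 = 1.993; τ_2 = 48.99/1.993 = 24.58 years.
Total proper time: τ_1 + 24.58 = 57.61, so τ_1 = 57.61 − 24.58 = 33.03 years.
γ_1 = 42.85/33.03 = 1.297; β = √(1 − 1/γ²) = √0.4059.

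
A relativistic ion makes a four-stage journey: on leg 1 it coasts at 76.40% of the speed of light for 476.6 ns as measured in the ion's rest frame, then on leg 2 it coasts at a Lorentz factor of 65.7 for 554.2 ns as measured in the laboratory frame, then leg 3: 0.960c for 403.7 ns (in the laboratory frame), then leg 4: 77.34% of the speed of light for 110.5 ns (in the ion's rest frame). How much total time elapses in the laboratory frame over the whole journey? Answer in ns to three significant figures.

Leg 1: β = 0.7640; γ = 1/√(1 − 0.7640²) = 1/√0.4163 = 1.550; Δt_1 = 1.550 × 476.6 = 738.7 ns.
Leg 2: 554.2 ns is already measured in the laboratory frame.
Leg 3: 403.7 ns is already measured in the laboratory frame.
Leg 4: β = 0.7734; γ = 1/√(1 − 0.7734²) = 1/√0.4019 = 1.577; Δt_4 = 1.577 × 110.5 = 174.3 ns.
Total: 738.7 + 554.2 + 403.7 + 174.3 ns.

Δt = 1870 ns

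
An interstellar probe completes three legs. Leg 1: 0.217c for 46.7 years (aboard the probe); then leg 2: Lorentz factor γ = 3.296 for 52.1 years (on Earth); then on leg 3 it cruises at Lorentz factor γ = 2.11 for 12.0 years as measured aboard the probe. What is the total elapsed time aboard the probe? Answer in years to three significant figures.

τ = 74.5 years

Leg 1: 46.7 years is already measured aboard the probe.
Leg 2: γ = 3.296; τ_2 = 52.1/3.296 = 15.81 years.
Leg 3: 12.0 years is already measured aboard the probe.
Total: 46.70 + 15.81 + 12.00 years.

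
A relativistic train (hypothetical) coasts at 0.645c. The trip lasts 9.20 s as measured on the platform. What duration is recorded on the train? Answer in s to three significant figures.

γ = 1/√(1 − 0.645²) = 1/√0.5840 = 1.309
The interval measured on the platform is the dilated one; the clock on the train measures the proper time τ = Δt/γ = 9.20/1.309 s.

τ = 7.03 s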